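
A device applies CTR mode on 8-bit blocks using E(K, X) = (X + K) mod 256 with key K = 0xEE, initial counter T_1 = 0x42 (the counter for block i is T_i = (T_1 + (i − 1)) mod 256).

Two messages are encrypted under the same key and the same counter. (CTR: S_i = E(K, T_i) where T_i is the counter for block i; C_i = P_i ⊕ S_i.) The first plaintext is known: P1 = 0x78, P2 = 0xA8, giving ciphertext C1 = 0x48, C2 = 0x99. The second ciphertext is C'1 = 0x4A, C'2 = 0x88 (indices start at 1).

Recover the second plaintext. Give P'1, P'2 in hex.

In CTR with a reused counter, both messages share the same keystream S_i, so C_i ⊕ C'_i = P_i ⊕ P'_i and thus P'_i = P_i ⊕ C_i ⊕ C'_i.
P'1: 0x78 ⊕ 0x48 ⊕ 0x4A = 0x7A.
P'2: 0xA8 ⊕ 0x99 ⊕ 0x88 = 0xB9.

P'1 = 0x7A, P'2 = 0xB9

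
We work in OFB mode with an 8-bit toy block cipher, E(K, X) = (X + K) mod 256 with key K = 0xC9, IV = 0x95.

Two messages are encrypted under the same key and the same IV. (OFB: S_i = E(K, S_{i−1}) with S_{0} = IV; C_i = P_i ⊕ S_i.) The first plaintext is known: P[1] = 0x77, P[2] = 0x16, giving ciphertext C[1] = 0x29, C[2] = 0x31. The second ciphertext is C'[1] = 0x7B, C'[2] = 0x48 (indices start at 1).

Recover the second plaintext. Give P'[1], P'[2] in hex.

In OFB with a reused IV, both messages share the same keystream S_i, so C_i ⊕ C'_i = P_i ⊕ P'_i and thus P'_i = P_i ⊕ C_i ⊕ C'_i.
P'[1]: 0x77 ⊕ 0x29 ⊕ 0x7B = 0x25.
P'[2]: 0x16 ⊕ 0x31 ⊕ 0x48 = 0x6F.

P'[1] = 0x25, P'[2] = 0x6F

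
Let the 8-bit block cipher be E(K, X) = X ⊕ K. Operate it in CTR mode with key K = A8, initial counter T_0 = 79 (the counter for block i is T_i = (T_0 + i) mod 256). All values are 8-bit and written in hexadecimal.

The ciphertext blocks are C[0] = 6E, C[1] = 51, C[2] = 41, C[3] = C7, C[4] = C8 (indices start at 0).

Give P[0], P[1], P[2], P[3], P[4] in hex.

P[0] = BF, P[1] = 83, P[2] = 92, P[3] = 13, P[4] = 1D

CTR decryption: S_i = E(K, T_i) where T_i is the counter for block i; P_i = C_i ⊕ S_i.
P[0]: T = 79, S = E(K, T) = D1; 6E ⊕ D1 = BF.
P[1]: T = 7A, S = E(K, T) = D2; 51 ⊕ D2 = 83.
P[2]: T = 7B, S = E(K, T) = D3; 41 ⊕ D3 = 92.
P[3]: T = 7C, S = E(K, T) = D4; C7 ⊕ D4 = 13.
P[4]: T = 7D, S = E(K, T) = D5; C8 ⊕ D5 = 1D.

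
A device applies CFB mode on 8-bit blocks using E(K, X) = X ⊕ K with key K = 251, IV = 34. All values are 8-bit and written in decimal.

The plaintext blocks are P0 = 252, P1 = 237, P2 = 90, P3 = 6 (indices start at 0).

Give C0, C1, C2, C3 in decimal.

CFB encryption: C_i = P_i ⊕ E(K, C_{i−1}), with C_{−1} = IV.
C0: E(K, 34) = 217; 252 ⊕ 217 = 37.
C1: E(K, 37) = 222; 237 ⊕ 222 = 51.
C2: E(K, 51) = 200; 90 ⊕ 200 = 146.
C3: E(K, 146) = 105; 6 ⊕ 105 = 111.

C0 = 37, C1 = 51, C2 = 146, C3 = 111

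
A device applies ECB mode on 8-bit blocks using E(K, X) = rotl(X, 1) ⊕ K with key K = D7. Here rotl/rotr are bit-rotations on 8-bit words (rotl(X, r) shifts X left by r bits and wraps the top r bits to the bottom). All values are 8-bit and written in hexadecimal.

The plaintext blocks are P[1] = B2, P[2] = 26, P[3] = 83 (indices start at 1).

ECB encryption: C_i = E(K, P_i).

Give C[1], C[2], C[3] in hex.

C[1] = B2, C[2] = 9B, C[3] = D0

C[1]: E(K, B2) = B2.
C[2]: E(K, 26) = 9B.
C[3]: E(K, 83) = D0.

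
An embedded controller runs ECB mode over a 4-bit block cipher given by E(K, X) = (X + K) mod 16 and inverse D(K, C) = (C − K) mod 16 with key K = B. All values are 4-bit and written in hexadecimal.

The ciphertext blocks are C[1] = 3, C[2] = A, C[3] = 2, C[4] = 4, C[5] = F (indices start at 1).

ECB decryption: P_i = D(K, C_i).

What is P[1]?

P[1] = 8

P[1]: D(K, 3) = 8.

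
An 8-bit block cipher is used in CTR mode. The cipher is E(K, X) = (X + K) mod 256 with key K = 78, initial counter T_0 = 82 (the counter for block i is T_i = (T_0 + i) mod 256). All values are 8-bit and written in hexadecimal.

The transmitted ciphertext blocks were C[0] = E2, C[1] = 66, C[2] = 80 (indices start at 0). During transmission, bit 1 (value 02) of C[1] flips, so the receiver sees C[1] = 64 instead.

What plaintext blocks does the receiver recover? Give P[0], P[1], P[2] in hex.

CTR decryption: S_i = E(K, T_i) where T_i is the counter for block i; P_i = C_i ⊕ S_i.
Only C[1] changed, to 64. In CTR, a change in C_i flips the same bit in P_i only; the keystream is unaffected. Decrypting the received ciphertext:
P[0]: T = 82, S = E(K, T) = FA; E2 ⊕ FA = 18.
P[1]: T = 83, S = E(K, T) = FB; 64 ⊕ FB = 9F.
P[2]: T = 84, S = E(K, T) = FC; 80 ⊕ FC = 7C.
Blocks that differ from the original plaintext: P[1].

P[0] = 18, P[1] = 9F, P[2] = 7C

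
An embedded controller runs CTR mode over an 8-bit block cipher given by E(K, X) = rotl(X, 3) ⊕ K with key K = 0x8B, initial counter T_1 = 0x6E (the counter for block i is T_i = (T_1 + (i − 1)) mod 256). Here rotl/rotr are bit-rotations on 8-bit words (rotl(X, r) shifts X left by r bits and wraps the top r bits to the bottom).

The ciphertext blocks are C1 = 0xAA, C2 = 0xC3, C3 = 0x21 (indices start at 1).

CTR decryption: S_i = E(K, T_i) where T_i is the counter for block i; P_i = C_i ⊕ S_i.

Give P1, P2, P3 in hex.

P1: T = 0x6E, S = E(K, T) = 0xF8; 0xAA ⊕ 0xF8 = 0x52.
P2: T = 0x6F, S = E(K, T) = 0xF0; 0xC3 ⊕ 0xF0 = 0x33.
P3: T = 0x70, S = E(K, T) = 0x08; 0x21 ⊕ 0x08 = 0x29.

P1 = 0x52, P2 = 0x33, P3 = 0x29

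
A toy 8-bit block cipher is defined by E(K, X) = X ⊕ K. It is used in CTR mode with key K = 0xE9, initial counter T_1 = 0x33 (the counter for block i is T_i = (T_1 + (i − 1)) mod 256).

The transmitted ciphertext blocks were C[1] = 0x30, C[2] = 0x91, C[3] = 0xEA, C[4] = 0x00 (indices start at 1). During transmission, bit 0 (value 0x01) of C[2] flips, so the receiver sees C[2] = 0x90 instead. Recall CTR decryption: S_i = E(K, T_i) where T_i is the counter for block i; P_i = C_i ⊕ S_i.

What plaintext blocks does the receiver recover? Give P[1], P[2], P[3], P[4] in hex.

P[1] = 0xEA, P[2] = 0x4D, P[3] = 0x36, P[4] = 0xDF

Only C[2] changed, to 0x90. In CTR, a change in C_i flips the same bit in P_i only; the keystream is unaffected. Decrypting the received ciphertext:
P[1]: T = 0x33, S = E(K, T) = 0xDA; 0x30 ⊕ 0xDA = 0xEA.
P[2]: T = 0x34, S = E(K, T) = 0xDD; 0x90 ⊕ 0xDD = 0x4D.
P[3]: T = 0x35, S = E(K, T) = 0xDC; 0xEA ⊕ 0xDC = 0x36.
P[4]: T = 0x36, S = E(K, T) = 0xDF; 0x00 ⊕ 0xDF = 0xDF.
Blocks that differ from the original plaintext: P[2].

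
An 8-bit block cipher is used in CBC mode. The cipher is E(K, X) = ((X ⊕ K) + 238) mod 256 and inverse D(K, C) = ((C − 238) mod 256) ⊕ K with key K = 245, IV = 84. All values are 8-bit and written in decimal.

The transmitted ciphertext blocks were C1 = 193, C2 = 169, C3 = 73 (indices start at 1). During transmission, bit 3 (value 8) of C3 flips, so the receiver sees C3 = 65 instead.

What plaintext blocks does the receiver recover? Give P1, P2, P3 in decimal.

CBC decryption: P_i = D(K, C_i) ⊕ C_{i−1}, with C_{0} = IV.
Only C3 changed, to 65. In CBC, a change in C_i garbles P_i and flips the same bit in P_{i+1}. Decrypting the received ciphertext:
P1: D(K, 193) = 38; 38 ⊕ 84 = 114.
P2: D(K, 169) = 78; 78 ⊕ 193 = 143.
P3: D(K, 65) = 166; 166 ⊕ 169 = 15.
Blocks that differ from the original plaintext: P3.

P1 = 114, P2 = 143, P3 = 15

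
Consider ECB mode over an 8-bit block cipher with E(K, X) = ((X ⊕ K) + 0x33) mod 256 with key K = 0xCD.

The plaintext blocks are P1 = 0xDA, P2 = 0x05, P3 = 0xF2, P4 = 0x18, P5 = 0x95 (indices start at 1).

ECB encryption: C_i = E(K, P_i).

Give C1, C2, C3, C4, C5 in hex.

C1: E(K, 0xDA) = 0x4A.
C2: E(K, 0x05) = 0xFB.
C3: E(K, 0xF2) = 0x72.
C4: E(K, 0x18) = 0x08.
C5: E(K, 0x95) = 0x8B.

C1 = 0x4A, C2 = 0xFB, C3 = 0x72, C4 = 0x08, C5 = 0x8B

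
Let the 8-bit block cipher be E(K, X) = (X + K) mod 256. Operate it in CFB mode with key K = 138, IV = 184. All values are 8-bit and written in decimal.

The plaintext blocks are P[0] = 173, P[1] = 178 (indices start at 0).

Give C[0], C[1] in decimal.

CFB encryption: C_i = P_i ⊕ E(K, C_{i−1}), with C_{−1} = IV.
C[0]: E(K, 184) = 66; 173 ⊕ 66 = 239.
C[1]: E(K, 239) = 121; 178 ⊕ 121 = 203.

C[0] = 239, C[1] = 203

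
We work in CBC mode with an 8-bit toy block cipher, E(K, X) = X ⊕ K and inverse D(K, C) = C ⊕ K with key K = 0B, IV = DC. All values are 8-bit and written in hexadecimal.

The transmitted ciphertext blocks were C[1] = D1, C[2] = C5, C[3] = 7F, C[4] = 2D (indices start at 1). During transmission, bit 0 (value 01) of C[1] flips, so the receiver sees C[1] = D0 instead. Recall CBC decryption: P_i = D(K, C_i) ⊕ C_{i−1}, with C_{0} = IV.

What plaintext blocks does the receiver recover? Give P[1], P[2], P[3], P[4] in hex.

Only C[1] changed, to D0. In CBC, a change in C_i garbles P_i and flips the same bit in P_{i+1}. Decrypting the received ciphertext:
P[1]: D(K, D0) = DB; DB ⊕ DC = 07.
P[2]: D(K, C5) = CE; CE ⊕ D0 = 1E.
P[3]: D(K, 7F) = 74; 74 ⊕ C5 = B1.
P[4]: D(K, 2D) = 26; 26 ⊕ 7F = 59.
Blocks that differ from the original plaintext: P[1], P[2].

P[1] = 07, P[2] = 1E, P[3] = B1, P[4] = 59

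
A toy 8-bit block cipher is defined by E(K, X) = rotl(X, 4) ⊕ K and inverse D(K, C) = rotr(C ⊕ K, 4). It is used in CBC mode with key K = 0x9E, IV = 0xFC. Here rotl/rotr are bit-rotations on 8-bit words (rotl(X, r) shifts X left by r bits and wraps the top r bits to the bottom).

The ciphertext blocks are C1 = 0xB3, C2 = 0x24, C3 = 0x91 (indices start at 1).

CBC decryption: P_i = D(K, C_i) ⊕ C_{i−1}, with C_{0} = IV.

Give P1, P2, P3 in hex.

P1: D(K, 0xB3) = 0xD2; 0xD2 ⊕ 0xFC = 0x2E.
P2: D(K, 0x24) = 0xAB; 0xAB ⊕ 0xB3 = 0x18.
P3: D(K, 0x91) = 0xF0; 0xF0 ⊕ 0x24 = 0xD4.

P1 = 0x2E, P2 = 0x18, P3 = 0xD4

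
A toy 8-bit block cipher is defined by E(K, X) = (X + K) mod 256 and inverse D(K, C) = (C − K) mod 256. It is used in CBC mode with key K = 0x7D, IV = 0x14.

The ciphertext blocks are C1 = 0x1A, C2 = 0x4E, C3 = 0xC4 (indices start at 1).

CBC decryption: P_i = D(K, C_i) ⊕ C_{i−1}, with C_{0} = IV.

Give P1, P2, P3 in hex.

P1: D(K, 0x1A) = 0x9D; 0x9D ⊕ 0x14 = 0x89.
P2: D(K, 0x4E) = 0xD1; 0xD1 ⊕ 0x1A = 0xCB.
P3: D(K, 0xC4) = 0x47; 0x47 ⊕ 0x4E = 0x09.

P1 = 0x89, P2 = 0xCB, P3 = 0x09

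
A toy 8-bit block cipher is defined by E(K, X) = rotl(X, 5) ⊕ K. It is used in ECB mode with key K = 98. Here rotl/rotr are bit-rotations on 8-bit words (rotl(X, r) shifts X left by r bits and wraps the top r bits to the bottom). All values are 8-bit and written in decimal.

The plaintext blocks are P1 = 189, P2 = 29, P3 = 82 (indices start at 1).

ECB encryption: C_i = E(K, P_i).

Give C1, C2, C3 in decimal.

C1: E(K, 189) = 213.
C2: E(K, 29) = 193.
C3: E(K, 82) = 40.

C1 = 213, C2 = 193, C3 = 40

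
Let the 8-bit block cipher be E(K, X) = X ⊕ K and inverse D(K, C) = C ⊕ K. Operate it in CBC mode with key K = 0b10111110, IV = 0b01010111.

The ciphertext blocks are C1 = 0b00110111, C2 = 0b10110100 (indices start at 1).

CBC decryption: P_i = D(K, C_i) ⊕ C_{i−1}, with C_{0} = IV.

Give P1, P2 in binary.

P1 = 0b11011110, P2 = 0b00111101

P1: D(K, 0b00110111) = 0b10001001; 0b10001001 ⊕ 0b01010111 = 0b11011110.
P2: D(K, 0b10110100) = 0b00001010; 0b00001010 ⊕ 0b00110111 = 0b00111101.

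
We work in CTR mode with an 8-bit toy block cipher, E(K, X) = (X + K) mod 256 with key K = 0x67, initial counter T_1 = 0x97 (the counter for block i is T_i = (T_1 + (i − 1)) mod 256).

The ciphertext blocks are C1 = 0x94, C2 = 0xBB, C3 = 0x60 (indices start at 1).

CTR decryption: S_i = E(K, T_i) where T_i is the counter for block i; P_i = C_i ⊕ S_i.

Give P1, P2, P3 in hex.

P1 = 0x6A, P2 = 0x44, P3 = 0x60

P1: T = 0x97, S = E(K, T) = 0xFE; 0x94 ⊕ 0xFE = 0x6A.
P2: T = 0x98, S = E(K, T) = 0xFF; 0xBB ⊕ 0xFF = 0x44.
P3: T = 0x99, S = E(K, T) = 0x00; 0x60 ⊕ 0x00 = 0x60.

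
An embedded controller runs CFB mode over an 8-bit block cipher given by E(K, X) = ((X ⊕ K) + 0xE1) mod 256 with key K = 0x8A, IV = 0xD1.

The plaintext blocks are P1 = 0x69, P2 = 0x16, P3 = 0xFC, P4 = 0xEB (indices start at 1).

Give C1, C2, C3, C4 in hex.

CFB encryption: C_i = P_i ⊕ E(K, C_{i−1}), with C_{0} = IV.
C1: E(K, 0xD1) = 0x3C; 0x69 ⊕ 0x3C = 0x55.
C2: E(K, 0x55) = 0xC0; 0x16 ⊕ 0xC0 = 0xD6.
C3: E(K, 0xD6) = 0x3D; 0xFC ⊕ 0x3D = 0xC1.
C4: E(K, 0xC1) = 0x2C; 0xEB ⊕ 0x2C = 0xC7.

C1 = 0x55, C2 = 0xD6, C3 = 0xC1, C4 = 0xC7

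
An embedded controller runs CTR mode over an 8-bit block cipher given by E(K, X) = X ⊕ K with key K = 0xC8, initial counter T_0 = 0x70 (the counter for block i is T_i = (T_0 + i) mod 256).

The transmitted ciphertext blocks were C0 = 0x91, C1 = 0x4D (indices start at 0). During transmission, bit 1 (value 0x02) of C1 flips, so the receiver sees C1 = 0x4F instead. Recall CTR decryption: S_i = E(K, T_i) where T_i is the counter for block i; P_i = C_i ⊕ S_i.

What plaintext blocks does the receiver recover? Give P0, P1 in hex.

Only C1 changed, to 0x4F. In CTR, a change in C_i flips the same bit in P_i only; the keystream is unaffected. Decrypting the received ciphertext:
P0: T = 0x70, S = E(K, T) = 0xB8; 0x91 ⊕ 0xB8 = 0x29.
P1: T = 0x71, S = E(K, T) = 0xB9; 0x4F ⊕ 0xB9 = 0xF6.
Blocks that differ from the original plaintext: P1.

P0 = 0x29, P1 = 0xF6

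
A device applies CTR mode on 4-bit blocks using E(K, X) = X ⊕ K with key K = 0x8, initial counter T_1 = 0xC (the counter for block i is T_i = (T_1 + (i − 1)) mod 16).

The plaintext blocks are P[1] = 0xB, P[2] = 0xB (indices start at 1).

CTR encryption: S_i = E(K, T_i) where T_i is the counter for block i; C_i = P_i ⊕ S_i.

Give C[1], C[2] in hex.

C[1]: T = 0xC, S = E(K, T) = 0x4; 0xB ⊕ 0x4 = 0xF.
C[2]: T = 0xD, S = E(K, T) = 0x5; 0xB ⊕ 0x5 = 0xE.

C[1] = 0xF, C[2] = 0xE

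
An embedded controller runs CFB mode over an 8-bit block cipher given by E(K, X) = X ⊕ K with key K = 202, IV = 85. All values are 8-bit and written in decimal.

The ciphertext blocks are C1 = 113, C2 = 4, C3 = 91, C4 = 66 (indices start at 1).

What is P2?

P2 = 191

CFB decryption: P_i = C_i ⊕ E(K, C_{i−1}), with C_{0} = IV.
P2: E(K, 113) = 187; 4 ⊕ 187 = 191.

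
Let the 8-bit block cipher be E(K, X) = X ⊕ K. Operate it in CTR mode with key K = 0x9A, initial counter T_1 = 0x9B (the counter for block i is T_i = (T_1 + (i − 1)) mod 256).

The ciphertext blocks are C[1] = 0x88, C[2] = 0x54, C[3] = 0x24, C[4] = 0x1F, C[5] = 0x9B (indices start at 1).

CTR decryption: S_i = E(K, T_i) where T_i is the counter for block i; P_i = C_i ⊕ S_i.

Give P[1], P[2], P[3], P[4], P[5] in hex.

P[1] = 0x89, P[2] = 0x52, P[3] = 0x23, P[4] = 0x1B, P[5] = 0x9E

P[1]: T = 0x9B, S = E(K, T) = 0x01; 0x88 ⊕ 0x01 = 0x89.
P[2]: T = 0x9C, S = E(K, T) = 0x06; 0x54 ⊕ 0x06 = 0x52.
P[3]: T = 0x9D, S = E(K, T) = 0x07; 0x24 ⊕ 0x07 = 0x23.
P[4]: T = 0x9E, S = E(K, T) = 0x04; 0x1F ⊕ 0x04 = 0x1B.
P[5]: T = 0x9F, S = E(K, T) = 0x05; 0x9B ⊕ 0x05 = 0x9E.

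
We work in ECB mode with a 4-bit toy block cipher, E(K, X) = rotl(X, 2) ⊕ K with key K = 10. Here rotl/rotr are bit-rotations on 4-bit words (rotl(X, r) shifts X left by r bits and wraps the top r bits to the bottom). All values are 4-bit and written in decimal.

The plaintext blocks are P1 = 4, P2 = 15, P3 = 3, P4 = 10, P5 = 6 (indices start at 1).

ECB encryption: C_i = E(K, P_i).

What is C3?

C3 = 6

C3: E(K, 3) = 6.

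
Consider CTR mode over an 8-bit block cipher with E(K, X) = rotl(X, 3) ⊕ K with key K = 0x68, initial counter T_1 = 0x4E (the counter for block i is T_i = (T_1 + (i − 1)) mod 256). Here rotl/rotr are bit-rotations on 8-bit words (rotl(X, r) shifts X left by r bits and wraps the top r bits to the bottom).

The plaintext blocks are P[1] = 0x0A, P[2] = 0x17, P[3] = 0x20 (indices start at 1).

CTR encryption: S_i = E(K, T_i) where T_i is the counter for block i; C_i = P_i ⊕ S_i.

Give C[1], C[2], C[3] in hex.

C[1]: T = 0x4E, S = E(K, T) = 0x1A; 0x0A ⊕ 0x1A = 0x10.
C[2]: T = 0x4F, S = E(K, T) = 0x12; 0x17 ⊕ 0x12 = 0x05.
C[3]: T = 0x50, S = E(K, T) = 0xEA; 0x20 ⊕ 0xEA = 0xCA.

C[1] = 0x10, C[2] = 0x05, C[3] = 0xCA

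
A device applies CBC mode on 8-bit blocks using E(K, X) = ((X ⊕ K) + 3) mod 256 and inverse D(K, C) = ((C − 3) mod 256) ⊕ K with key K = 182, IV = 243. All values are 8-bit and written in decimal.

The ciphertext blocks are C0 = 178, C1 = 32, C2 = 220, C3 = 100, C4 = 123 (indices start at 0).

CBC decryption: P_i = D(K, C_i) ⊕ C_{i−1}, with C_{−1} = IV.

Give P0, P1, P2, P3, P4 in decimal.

P0 = 234, P1 = 25, P2 = 79, P3 = 11, P4 = 170

P0: D(K, 178) = 25; 25 ⊕ 243 = 234.
P1: D(K, 32) = 171; 171 ⊕ 178 = 25.
P2: D(K, 220) = 111; 111 ⊕ 32 = 79.
P3: D(K, 100) = 215; 215 ⊕ 220 = 11.
P4: D(K, 123) = 206; 206 ⊕ 100 = 170.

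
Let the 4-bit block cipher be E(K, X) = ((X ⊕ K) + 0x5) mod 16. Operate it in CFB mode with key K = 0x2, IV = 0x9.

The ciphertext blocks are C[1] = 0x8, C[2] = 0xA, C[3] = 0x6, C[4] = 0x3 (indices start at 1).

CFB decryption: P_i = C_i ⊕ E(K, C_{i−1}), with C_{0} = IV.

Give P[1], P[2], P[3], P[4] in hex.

P[1]: E(K, 0x9) = 0x0; 0x8 ⊕ 0x0 = 0x8.
P[2]: E(K, 0x8) = 0xF; 0xA ⊕ 0xF = 0x5.
P[3]: E(K, 0xA) = 0xD; 0x6 ⊕ 0xD = 0xB.
P[4]: E(K, 0x6) = 0x9; 0x3 ⊕ 0x9 = 0xA.

P[1] = 0x8, P[2] = 0x5, P[3] = 0xB, P[4] = 0xA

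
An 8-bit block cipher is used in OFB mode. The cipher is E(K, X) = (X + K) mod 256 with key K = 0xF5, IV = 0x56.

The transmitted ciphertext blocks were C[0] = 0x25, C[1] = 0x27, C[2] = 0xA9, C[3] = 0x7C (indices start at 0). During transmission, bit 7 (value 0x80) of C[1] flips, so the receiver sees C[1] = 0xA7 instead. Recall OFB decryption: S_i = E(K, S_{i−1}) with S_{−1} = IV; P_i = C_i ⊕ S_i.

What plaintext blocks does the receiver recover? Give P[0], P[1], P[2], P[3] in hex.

Only C[1] changed, to 0xA7. In OFB, a change in C_i flips the same bit in P_i only; the keystream is unaffected. Decrypting the received ciphertext:
P[0]: S = E(K, 0x56) = 0x4B; 0x25 ⊕ 0x4B = 0x6E.
P[1]: S = E(K, 0x4B) = 0x40; 0xA7 ⊕ 0x40 = 0xE7.
P[2]: S = E(K, 0x40) = 0x35; 0xA9 ⊕ 0x35 = 0x9C.
P[3]: S = E(K, 0x35) = 0x2A; 0x7C ⊕ 0x2A = 0x56.
Blocks that differ from the original plaintext: P[1].

P[0] = 0x6E, P[1] = 0xE7, P[2] = 0x9C, P[3] = 0x56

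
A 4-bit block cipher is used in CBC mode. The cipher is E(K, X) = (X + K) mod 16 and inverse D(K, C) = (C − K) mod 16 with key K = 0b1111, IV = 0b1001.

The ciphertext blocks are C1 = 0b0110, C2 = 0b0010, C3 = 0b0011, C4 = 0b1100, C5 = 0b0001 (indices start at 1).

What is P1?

P1 = 0b1110

CBC decryption: P_i = D(K, C_i) ⊕ C_{i−1}, with C_{0} = IV.
P1: D(K, 0b0110) = 0b0111; 0b0111 ⊕ 0b1001 = 0b1110.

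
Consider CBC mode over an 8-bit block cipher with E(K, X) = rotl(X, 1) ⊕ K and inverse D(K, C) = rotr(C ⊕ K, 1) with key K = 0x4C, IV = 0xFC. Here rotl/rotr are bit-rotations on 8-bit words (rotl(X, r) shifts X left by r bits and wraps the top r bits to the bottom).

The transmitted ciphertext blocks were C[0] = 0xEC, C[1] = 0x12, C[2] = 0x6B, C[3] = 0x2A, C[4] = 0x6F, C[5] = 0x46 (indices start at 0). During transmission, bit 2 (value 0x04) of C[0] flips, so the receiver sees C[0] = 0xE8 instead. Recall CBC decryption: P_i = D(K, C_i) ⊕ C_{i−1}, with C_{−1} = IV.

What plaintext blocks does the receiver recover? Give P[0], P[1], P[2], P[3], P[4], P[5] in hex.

Only C[0] changed, to 0xE8. In CBC, a change in C_i garbles P_i and flips the same bit in P_{i+1}. Decrypting the received ciphertext:
P[0]: D(K, 0xE8) = 0x52; 0x52 ⊕ 0xFC = 0xAE.
P[1]: D(K, 0x12) = 0x2F; 0x2F ⊕ 0xE8 = 0xC7.
P[2]: D(K, 0x6B) = 0x93; 0x93 ⊕ 0x12 = 0x81.
P[3]: D(K, 0x2A) = 0x33; 0x33 ⊕ 0x6B = 0x58.
P[4]: D(K, 0x6F) = 0x91; 0x91 ⊕ 0x2A = 0xBB.
P[5]: D(K, 0x46) = 0x05; 0x05 ⊕ 0x6F = 0x6A.
Blocks that differ from the original plaintext: P[0], P[1].

P[0] = 0xAE, P[1] = 0xC7, P[2] = 0x81, P[3] = 0x58, P[4] = 0xBB, P[5] = 0x6A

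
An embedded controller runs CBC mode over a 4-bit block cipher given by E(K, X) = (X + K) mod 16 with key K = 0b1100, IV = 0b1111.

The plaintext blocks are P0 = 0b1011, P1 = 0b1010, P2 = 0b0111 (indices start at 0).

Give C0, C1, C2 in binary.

CBC encryption: C_i = E(K, P_i ⊕ C_{i−1}), with C_{−1} = IV.
C0: P0 ⊕ 0b1111 = 0b0100; E(K, 0b0100) = 0b0000.
C1: P1 ⊕ 0b0000 = 0b1010; E(K, 0b1010) = 0b0110.
C2: P2 ⊕ 0b0110 = 0b0001; E(K, 0b0001) = 0b1101.

C0 = 0b0000, C1 = 0b0110, C2 = 0b1101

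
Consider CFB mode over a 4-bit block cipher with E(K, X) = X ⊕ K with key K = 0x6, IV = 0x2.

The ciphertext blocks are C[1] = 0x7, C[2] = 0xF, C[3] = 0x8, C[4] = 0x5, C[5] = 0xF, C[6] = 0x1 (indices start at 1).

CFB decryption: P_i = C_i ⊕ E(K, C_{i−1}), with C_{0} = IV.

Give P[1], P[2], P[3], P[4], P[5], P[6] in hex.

P[1]: E(K, 0x2) = 0x4; 0x7 ⊕ 0x4 = 0x3.
P[2]: E(K, 0x7) = 0x1; 0xF ⊕ 0x1 = 0xE.
P[3]: E(K, 0xF) = 0x9; 0x8 ⊕ 0x9 = 0x1.
P[4]: E(K, 0x8) = 0xE; 0x5 ⊕ 0xE = 0xB.
P[5]: E(K, 0x5) = 0x3; 0xF ⊕ 0x3 = 0xC.
P[6]: E(K, 0xF) = 0x9; 0x1 ⊕ 0x9 = 0x8.

P[1] = 0x3, P[2] = 0xE, P[3] = 0x1, P[4] = 0xB, P[5] = 0xC, P[6] = 0x8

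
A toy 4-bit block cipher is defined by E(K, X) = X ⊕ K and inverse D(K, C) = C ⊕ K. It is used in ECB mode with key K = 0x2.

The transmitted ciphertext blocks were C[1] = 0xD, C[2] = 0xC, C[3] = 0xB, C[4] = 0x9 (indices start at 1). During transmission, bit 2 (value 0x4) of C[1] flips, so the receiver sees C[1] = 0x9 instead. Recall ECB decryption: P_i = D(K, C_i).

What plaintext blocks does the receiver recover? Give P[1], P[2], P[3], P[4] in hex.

P[1] = 0xB, P[2] = 0xE, P[3] = 0x9, P[4] = 0xB

Only C[1] changed, to 0x9. In ECB, a change in C_i affects only P_i. Decrypting the received ciphertext:
P[1]: D(K, 0x9) = 0xB.
P[2]: D(K, 0xC) = 0xE.
P[3]: D(K, 0xB) = 0x9.
P[4]: D(K, 0x9) = 0xB.
Blocks that differ from the original plaintext: P[1].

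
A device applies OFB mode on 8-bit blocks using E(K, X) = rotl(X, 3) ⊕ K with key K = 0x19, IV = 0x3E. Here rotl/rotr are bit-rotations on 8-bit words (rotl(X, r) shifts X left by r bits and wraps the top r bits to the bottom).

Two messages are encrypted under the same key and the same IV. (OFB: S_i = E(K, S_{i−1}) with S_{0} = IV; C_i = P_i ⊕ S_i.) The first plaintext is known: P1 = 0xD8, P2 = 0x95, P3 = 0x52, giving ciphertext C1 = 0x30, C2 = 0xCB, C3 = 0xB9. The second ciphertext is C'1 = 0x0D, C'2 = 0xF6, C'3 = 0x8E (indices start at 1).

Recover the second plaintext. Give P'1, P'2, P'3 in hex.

In OFB with a reused IV, both messages share the same keystream S_i, so C_i ⊕ C'_i = P_i ⊕ P'_i and thus P'_i = P_i ⊕ C_i ⊕ C'_i.
P'1: 0xD8 ⊕ 0x30 ⊕ 0x0D = 0xE5.
P'2: 0x95 ⊕ 0xCB ⊕ 0xF6 = 0xA8.
P'3: 0x52 ⊕ 0xB9 ⊕ 0x8E = 0x65.

P'1 = 0xE5, P'2 = 0xA8, P'3 = 0x65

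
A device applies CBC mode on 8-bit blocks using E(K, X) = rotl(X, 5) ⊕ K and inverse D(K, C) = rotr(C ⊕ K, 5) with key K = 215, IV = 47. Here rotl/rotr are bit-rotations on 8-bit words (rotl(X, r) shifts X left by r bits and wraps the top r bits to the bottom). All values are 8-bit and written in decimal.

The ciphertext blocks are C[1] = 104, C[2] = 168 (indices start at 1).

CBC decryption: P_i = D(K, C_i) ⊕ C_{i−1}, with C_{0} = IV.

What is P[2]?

P[2]: D(K, 168) = 251; 251 ⊕ 104 = 147.

P[2] = 147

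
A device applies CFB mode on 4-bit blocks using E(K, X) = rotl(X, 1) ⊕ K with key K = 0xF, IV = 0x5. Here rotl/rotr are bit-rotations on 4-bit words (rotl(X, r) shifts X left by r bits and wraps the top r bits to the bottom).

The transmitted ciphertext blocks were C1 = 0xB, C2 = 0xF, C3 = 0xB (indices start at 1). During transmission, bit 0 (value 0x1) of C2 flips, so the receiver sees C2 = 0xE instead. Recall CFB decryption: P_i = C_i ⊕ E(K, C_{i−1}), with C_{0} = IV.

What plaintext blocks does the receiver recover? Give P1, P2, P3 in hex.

Only C2 changed, to 0xE. In CFB, a change in C_i flips the same bit in P_i and garbles P_{i+1}. Decrypting the received ciphertext:
P1: E(K, 0x5) = 0x5; 0xB ⊕ 0x5 = 0xE.
P2: E(K, 0xB) = 0x8; 0xE ⊕ 0x8 = 0x6.
P3: E(K, 0xE) = 0x2; 0xB ⊕ 0x2 = 0x9.
Blocks that differ from the original plaintext: P2, P3.

P1 = 0xE, P2 = 0x6, P3 = 0x9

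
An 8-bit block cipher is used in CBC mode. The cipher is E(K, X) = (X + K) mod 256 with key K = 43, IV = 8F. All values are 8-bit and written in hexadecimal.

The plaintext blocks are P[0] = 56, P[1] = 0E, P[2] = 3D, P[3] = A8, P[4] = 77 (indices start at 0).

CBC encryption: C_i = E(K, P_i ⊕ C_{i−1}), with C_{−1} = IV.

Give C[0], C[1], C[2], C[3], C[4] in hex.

C[0] = 1C, C[1] = 55, C[2] = AB, C[3] = 46, C[4] = 74

C[0]: P[0] ⊕ 8F = D9; E(K, D9) = 1C.
C[1]: P[1] ⊕ 1C = 12; E(K, 12) = 55.
C[2]: P[2] ⊕ 55 = 68; E(K, 68) = AB.
C[3]: P[3] ⊕ AB = 03; E(K, 03) = 46.
C[4]: P[4] ⊕ 46 = 31; E(K, 31) = 74.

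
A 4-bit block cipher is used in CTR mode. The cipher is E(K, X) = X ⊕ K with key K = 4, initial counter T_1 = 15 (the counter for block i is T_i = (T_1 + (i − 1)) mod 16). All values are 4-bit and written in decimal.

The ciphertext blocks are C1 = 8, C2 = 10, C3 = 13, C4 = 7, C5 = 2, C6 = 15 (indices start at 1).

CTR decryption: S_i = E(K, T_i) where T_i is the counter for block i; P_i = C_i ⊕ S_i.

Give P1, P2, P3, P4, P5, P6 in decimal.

P1 = 3, P2 = 14, P3 = 8, P4 = 1, P5 = 5, P6 = 15

P1: T = 15, S = E(K, T) = 11; 8 ⊕ 11 = 3.
P2: T = 0, S = E(K, T) = 4; 10 ⊕ 4 = 14.
P3: T = 1, S = E(K, T) = 5; 13 ⊕ 5 = 8.
P4: T = 2, S = E(K, T) = 6; 7 ⊕ 6 = 1.
P5: T = 3, S = E(K, T) = 7; 2 ⊕ 7 = 5.
P6: T = 4, S = E(K, T) = 0; 15 ⊕ 0 = 15.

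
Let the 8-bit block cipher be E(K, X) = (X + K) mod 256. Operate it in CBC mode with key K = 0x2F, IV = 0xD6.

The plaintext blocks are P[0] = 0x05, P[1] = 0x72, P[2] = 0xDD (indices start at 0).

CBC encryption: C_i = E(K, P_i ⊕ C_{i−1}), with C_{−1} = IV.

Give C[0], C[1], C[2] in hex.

C[0]: P[0] ⊕ 0xD6 = 0xD3; E(K, 0xD3) = 0x02.
C[1]: P[1] ⊕ 0x02 = 0x70; E(K, 0x70) = 0x9F.
C[2]: P[2] ⊕ 0x9F = 0x42; E(K, 0x42) = 0x71.

C[0] = 0x02, C[1] = 0x9F, C[2] = 0x71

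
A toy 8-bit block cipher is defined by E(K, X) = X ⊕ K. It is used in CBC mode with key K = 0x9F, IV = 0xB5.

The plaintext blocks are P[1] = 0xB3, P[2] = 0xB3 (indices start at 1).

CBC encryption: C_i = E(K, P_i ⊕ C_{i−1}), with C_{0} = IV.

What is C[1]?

C[1] = 0x99

C[1]: P[1] ⊕ 0xB5 = 0x06; E(K, 0x06) = 0x99.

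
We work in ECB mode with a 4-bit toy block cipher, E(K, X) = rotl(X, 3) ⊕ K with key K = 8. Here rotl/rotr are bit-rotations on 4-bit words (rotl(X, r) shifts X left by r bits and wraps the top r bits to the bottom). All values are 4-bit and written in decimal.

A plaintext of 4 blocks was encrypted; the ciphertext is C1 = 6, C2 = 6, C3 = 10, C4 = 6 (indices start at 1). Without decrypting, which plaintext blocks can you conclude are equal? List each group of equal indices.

P1 = P2 = P4

ECB encrypts each block independently with the same key, so equal ciphertext blocks imply equal plaintext blocks.
C1 = C2 = C4 = 6, so P1 = P2 = P4.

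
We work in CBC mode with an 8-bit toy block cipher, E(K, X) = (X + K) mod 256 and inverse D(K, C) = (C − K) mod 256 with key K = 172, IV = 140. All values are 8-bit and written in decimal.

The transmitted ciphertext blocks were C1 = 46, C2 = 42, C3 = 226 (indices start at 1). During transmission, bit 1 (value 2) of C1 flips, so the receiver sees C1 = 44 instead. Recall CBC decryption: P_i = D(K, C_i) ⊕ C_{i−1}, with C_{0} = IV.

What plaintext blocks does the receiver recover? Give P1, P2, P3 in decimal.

Only C1 changed, to 44. In CBC, a change in C_i garbles P_i and flips the same bit in P_{i+1}. Decrypting the received ciphertext:
P1: D(K, 44) = 128; 128 ⊕ 140 = 12.
P2: D(K, 42) = 126; 126 ⊕ 44 = 82.
P3: D(K, 226) = 54; 54 ⊕ 42 = 28.
Blocks that differ from the original plaintext: P1, P2.

P1 = 12, P2 = 82, P3 = 28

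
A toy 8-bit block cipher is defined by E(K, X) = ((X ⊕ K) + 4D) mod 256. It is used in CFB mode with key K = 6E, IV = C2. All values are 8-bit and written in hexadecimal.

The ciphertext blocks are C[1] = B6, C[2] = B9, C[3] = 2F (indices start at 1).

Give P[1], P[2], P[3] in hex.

P[1] = 4F, P[2] = 9C, P[3] = 0B

CFB decryption: P_i = C_i ⊕ E(K, C_{i−1}), with C_{0} = IV.
P[1]: E(K, C2) = F9; B6 ⊕ F9 = 4F.
P[2]: E(K, B6) = 25; B9 ⊕ 25 = 9C.
P[3]: E(K, B9) = 24; 2F ⊕ 24 = 0B.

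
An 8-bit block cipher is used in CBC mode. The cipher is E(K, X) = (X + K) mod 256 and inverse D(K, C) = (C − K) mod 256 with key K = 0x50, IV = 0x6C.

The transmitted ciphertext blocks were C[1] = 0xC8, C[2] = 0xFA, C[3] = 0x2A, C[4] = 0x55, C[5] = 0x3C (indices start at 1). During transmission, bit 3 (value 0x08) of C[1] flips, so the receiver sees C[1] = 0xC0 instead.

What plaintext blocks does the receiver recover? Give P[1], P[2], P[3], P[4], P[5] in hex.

CBC decryption: P_i = D(K, C_i) ⊕ C_{i−1}, with C_{0} = IV.
Only C[1] changed, to 0xC0. In CBC, a change in C_i garbles P_i and flips the same bit in P_{i+1}. Decrypting the received ciphertext:
P[1]: D(K, 0xC0) = 0x70; 0x70 ⊕ 0x6C = 0x1C.
P[2]: D(K, 0xFA) = 0xAA; 0xAA ⊕ 0xC0 = 0x6A.
P[3]: D(K, 0x2A) = 0xDA; 0xDA ⊕ 0xFA = 0x20.
P[4]: D(K, 0x55) = 0x05; 0x05 ⊕ 0x2A = 0x2F.
P[5]: D(K, 0x3C) = 0xEC; 0xEC ⊕ 0x55 = 0xB9.
Blocks that differ from the original plaintext: P[1], P[2].

P[1] = 0x1C, P[2] = 0x6A, P[3] = 0x20, P[4] = 0x2F, P[5] = 0xB9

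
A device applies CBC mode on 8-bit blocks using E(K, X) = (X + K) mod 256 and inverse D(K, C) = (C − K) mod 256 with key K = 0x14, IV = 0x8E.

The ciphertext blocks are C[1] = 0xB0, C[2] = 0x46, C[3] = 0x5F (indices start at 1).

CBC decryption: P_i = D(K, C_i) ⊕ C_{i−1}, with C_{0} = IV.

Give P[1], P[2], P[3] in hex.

P[1] = 0x12, P[2] = 0x82, P[3] = 0x0D

P[1]: D(K, 0xB0) = 0x9C; 0x9C ⊕ 0x8E = 0x12.
P[2]: D(K, 0x46) = 0x32; 0x32 ⊕ 0xB0 = 0x82.
P[3]: D(K, 0x5F) = 0x4B; 0x4B ⊕ 0x46 = 0x0D.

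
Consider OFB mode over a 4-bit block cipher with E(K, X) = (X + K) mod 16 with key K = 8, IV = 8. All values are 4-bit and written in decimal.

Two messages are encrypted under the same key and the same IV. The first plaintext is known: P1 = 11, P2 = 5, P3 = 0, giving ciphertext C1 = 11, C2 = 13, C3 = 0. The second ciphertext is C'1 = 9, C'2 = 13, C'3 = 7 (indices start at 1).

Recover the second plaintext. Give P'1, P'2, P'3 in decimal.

P'1 = 9, P'2 = 5, P'3 = 7

In OFB with a reused IV, both messages share the same keystream S_i, so C_i ⊕ C'_i = P_i ⊕ P'_i and thus P'_i = P_i ⊕ C_i ⊕ C'_i.
P'1: 11 ⊕ 11 ⊕ 9 = 9.
P'2: 5 ⊕ 13 ⊕ 13 = 5.
P'3: 0 ⊕ 0 ⊕ 7 = 7.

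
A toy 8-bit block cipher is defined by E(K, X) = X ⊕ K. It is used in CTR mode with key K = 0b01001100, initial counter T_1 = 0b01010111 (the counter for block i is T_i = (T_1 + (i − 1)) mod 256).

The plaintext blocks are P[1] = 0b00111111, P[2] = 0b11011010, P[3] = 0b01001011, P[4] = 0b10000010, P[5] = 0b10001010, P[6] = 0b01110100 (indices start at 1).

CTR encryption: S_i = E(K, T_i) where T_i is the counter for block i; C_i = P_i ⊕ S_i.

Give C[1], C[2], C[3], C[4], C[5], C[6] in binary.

C[1] = 0b00100100, C[2] = 0b11001110, C[3] = 0b01011110, C[4] = 0b10010100, C[5] = 0b10011101, C[6] = 0b01100100

C[1]: T = 0b01010111, S = E(K, T) = 0b00011011; 0b00111111 ⊕ 0b00011011 = 0b00100100.
C[2]: T = 0b01011000, S = E(K, T) = 0b00010100; 0b11011010 ⊕ 0b00010100 = 0b11001110.
C[3]: T = 0b01011001, S = E(K, T) = 0b00010101; 0b01001011 ⊕ 0b00010101 = 0b01011110.
C[4]: T = 0b01011010, S = E(K, T) = 0b00010110; 0b10000010 ⊕ 0b00010110 = 0b10010100.
C[5]: T = 0b01011011, S = E(K, T) = 0b00010111; 0b10001010 ⊕ 0b00010111 = 0b10011101.
C[6]: T = 0b01011100, S = E(K, T) = 0b00010000; 0b01110100 ⊕ 0b00010000 = 0b01100100.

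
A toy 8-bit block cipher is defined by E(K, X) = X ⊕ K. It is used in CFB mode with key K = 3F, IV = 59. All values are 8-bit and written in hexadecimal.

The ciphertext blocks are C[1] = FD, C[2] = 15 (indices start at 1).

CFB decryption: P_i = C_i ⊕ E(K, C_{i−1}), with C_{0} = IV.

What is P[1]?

P[1] = 9B

P[1]: E(K, 59) = 66; FD ⊕ 66 = 9B.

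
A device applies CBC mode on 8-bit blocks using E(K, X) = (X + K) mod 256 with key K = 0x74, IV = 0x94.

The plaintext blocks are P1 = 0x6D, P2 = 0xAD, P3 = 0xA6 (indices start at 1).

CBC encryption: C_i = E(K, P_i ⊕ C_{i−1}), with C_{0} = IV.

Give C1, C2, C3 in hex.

C1 = 0x6D, C2 = 0x34, C3 = 0x06

C1: P1 ⊕ 0x94 = 0xF9; E(K, 0xF9) = 0x6D.
C2: P2 ⊕ 0x6D = 0xC0; E(K, 0xC0) = 0x34.
C3: P3 ⊕ 0x34 = 0x92; E(K, 0x92) = 0x06.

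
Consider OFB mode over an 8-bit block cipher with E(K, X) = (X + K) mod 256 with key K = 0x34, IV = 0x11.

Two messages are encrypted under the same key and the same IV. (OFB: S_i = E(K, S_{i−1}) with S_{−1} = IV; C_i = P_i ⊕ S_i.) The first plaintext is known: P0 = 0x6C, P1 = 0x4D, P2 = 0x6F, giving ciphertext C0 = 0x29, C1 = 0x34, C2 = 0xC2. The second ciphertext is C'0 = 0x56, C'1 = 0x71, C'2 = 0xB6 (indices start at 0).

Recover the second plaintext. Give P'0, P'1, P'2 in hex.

P'0 = 0x13, P'1 = 0x08, P'2 = 0x1B

In OFB with a reused IV, both messages share the same keystream S_i, so C_i ⊕ C'_i = P_i ⊕ P'_i and thus P'_i = P_i ⊕ C_i ⊕ C'_i.
P'0: 0x6C ⊕ 0x29 ⊕ 0x56 = 0x13.
P'1: 0x4D ⊕ 0x34 ⊕ 0x71 = 0x08.
P'2: 0x6F ⊕ 0xC2 ⊕ 0xB6 = 0x1B.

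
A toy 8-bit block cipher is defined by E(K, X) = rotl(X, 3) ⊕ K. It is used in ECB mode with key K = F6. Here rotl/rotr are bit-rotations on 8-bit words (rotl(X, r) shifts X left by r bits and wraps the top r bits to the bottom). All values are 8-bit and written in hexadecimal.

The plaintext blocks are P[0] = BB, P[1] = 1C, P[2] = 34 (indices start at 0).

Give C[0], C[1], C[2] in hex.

C[0] = 2B, C[1] = 16, C[2] = 57

ECB encryption: C_i = E(K, P_i).
C[0]: E(K, BB) = 2B.
C[1]: E(K, 1C) = 16.
C[2]: E(K, 34) = 57.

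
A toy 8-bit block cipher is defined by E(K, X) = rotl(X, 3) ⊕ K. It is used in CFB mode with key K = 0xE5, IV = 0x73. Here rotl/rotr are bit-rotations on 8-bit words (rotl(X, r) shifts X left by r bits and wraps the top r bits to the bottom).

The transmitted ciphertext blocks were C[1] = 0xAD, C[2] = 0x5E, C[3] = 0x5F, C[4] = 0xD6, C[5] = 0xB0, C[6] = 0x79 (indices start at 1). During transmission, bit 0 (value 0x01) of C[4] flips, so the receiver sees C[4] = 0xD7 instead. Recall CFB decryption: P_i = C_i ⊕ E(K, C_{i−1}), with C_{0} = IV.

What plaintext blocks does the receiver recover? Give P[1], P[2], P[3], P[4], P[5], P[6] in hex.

P[1] = 0xD3, P[2] = 0xD6, P[3] = 0x48, P[4] = 0xC8, P[5] = 0xEB, P[6] = 0x19

Only C[4] changed, to 0xD7. In CFB, a change in C_i flips the same bit in P_i and garbles P_{i+1}. Decrypting the received ciphertext:
P[1]: E(K, 0x73) = 0x7E; 0xAD ⊕ 0x7E = 0xD3.
P[2]: E(K, 0xAD) = 0x88; 0x5E ⊕ 0x88 = 0xD6.
P[3]: E(K, 0x5E) = 0x17; 0x5F ⊕ 0x17 = 0x48.
P[4]: E(K, 0x5F) = 0x1F; 0xD7 ⊕ 0x1F = 0xC8.
P[5]: E(K, 0xD7) = 0x5B; 0xB0 ⊕ 0x5B = 0xEB.
P[6]: E(K, 0xB0) = 0x60; 0x79 ⊕ 0x60 = 0x19.
Blocks that differ from the original plaintext: P[4], P[5].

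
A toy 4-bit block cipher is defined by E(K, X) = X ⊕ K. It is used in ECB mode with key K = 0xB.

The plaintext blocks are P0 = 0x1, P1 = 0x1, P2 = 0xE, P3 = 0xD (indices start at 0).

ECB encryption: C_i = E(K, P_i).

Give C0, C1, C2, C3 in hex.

C0 = 0xA, C1 = 0xA, C2 = 0x5, C3 = 0x6

C0: E(K, 0x1) = 0xA.
C1: E(K, 0x1) = 0xA.
C2: E(K, 0xE) = 0x5.
C3: E(K, 0xD) = 0x6.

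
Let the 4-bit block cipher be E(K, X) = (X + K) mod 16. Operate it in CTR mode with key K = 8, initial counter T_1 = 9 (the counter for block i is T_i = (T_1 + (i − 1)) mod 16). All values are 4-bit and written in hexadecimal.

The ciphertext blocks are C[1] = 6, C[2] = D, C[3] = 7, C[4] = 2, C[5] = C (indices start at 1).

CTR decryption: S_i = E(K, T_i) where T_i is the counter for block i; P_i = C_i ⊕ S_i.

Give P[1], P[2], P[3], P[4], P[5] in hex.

P[1]: T = 9, S = E(K, T) = 1; 6 ⊕ 1 = 7.
P[2]: T = A, S = E(K, T) = 2; D ⊕ 2 = F.
P[3]: T = B, S = E(K, T) = 3; 7 ⊕ 3 = 4.
P[4]: T = C, S = E(K, T) = 4; 2 ⊕ 4 = 6.
P[5]: T = D, S = E(K, T) = 5; C ⊕ 5 = 9.

P[1] = 7, P[2] = F, P[3] = 4, P[4] = 6, P[5] = 9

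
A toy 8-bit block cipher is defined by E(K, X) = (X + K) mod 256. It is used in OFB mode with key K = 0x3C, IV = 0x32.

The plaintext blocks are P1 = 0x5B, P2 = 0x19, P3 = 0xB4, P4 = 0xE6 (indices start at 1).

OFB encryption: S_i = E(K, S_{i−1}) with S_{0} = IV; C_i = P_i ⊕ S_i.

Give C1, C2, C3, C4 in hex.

C1 = 0x35, C2 = 0xB3, C3 = 0x52, C4 = 0xC4

C1: S = E(K, 0x32) = 0x6E; 0x5B ⊕ 0x6E = 0x35.
C2: S = E(K, 0x6E) = 0xAA; 0x19 ⊕ 0xAA = 0xB3.
C3: S = E(K, 0xAA) = 0xE6; 0xB4 ⊕ 0xE6 = 0x52.
C4: S = E(K, 0xE6) = 0x22; 0xE6 ⊕ 0x22 = 0xC4.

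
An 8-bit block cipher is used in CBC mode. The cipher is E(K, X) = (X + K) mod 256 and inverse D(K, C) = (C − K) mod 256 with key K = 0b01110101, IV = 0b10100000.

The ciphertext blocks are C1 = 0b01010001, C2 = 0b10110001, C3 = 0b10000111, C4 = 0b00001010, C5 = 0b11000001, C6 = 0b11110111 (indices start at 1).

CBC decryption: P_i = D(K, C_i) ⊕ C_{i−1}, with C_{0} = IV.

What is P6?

P6: D(K, 0b11110111) = 0b10000010; 0b10000010 ⊕ 0b11000001 = 0b01000011.

P6 = 0b01000011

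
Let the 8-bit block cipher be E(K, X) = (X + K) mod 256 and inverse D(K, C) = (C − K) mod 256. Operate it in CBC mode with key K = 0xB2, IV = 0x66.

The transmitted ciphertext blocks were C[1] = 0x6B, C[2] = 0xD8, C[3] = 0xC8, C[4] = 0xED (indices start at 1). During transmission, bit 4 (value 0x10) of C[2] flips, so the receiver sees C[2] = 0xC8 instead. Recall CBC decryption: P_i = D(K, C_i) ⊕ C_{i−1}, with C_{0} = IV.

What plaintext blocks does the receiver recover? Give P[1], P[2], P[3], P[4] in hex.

Only C[2] changed, to 0xC8. In CBC, a change in C_i garbles P_i and flips the same bit in P_{i+1}. Decrypting the received ciphertext:
P[1]: D(K, 0x6B) = 0xB9; 0xB9 ⊕ 0x66 = 0xDF.
P[2]: D(K, 0xC8) = 0x16; 0x16 ⊕ 0x6B = 0x7D.
P[3]: D(K, 0xC8) = 0x16; 0x16 ⊕ 0xC8 = 0xDE.
P[4]: D(K, 0xED) = 0x3B; 0x3B ⊕ 0xC8 = 0xF3.
Blocks that differ from the original plaintext: P[2], P[3].

P[1] = 0xDF, P[2] = 0x7D, P[3] = 0xDE, P[4] = 0xF3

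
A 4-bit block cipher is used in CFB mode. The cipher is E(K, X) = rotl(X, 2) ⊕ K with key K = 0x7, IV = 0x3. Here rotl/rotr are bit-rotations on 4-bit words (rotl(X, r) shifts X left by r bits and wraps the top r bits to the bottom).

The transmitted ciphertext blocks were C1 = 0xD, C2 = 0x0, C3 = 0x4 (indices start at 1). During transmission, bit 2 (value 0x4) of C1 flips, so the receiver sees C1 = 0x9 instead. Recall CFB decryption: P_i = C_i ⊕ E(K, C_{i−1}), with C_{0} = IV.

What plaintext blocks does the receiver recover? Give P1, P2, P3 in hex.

Only C1 changed, to 0x9. In CFB, a change in C_i flips the same bit in P_i and garbles P_{i+1}. Decrypting the received ciphertext:
P1: E(K, 0x3) = 0xB; 0x9 ⊕ 0xB = 0x2.
P2: E(K, 0x9) = 0x1; 0x0 ⊕ 0x1 = 0x1.
P3: E(K, 0x0) = 0x7; 0x4 ⊕ 0x7 = 0x3.
Blocks that differ from the original plaintext: P1, P2.

P1 = 0x2, P2 = 0x1, P3 = 0x3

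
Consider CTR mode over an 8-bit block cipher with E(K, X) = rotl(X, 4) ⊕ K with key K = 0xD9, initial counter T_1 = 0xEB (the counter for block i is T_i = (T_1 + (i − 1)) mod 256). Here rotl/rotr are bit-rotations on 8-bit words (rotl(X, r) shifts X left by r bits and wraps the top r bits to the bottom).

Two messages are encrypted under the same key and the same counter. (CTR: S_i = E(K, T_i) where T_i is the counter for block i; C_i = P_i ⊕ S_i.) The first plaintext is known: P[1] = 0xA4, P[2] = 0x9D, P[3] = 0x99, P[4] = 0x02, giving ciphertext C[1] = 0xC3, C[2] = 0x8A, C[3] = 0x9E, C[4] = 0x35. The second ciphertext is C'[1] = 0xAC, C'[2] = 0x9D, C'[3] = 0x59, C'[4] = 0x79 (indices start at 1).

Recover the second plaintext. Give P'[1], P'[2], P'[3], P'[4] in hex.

In CTR with a reused counter, both messages share the same keystream S_i, so C_i ⊕ C'_i = P_i ⊕ P'_i and thus P'_i = P_i ⊕ C_i ⊕ C'_i.
P'[1]: 0xA4 ⊕ 0xC3 ⊕ 0xAC = 0xCB.
P'[2]: 0x9D ⊕ 0x8A ⊕ 0x9D = 0x8A.
P'[3]: 0x99 ⊕ 0x9E ⊕ 0x59 = 0x5E.
P'[4]: 0x02 ⊕ 0x35 ⊕ 0x79 = 0x4E.

P'[1] = 0xCB, P'[2] = 0x8A, P'[3] = 0x5E, P'[4] = 0x4E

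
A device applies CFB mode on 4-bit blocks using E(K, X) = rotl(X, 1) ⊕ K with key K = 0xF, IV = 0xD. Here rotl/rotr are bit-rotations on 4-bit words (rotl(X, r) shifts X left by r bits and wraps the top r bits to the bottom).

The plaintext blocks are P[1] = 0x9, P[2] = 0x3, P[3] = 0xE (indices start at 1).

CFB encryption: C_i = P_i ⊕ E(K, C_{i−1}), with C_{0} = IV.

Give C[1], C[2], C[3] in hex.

C[1] = 0xD, C[2] = 0x7, C[3] = 0xF

C[1]: E(K, 0xD) = 0x4; 0x9 ⊕ 0x4 = 0xD.
C[2]: E(K, 0xD) = 0x4; 0x3 ⊕ 0x4 = 0x7.
C[3]: E(K, 0x7) = 0x1; 0xE ⊕ 0x1 = 0xF.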